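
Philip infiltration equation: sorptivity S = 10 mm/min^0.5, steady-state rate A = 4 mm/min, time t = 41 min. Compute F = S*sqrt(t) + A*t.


F = S*sqrt(t) + A*t
F = 10*sqrt(41) + 4*41
F = 10*6.403124 + 164

228.0312 mm


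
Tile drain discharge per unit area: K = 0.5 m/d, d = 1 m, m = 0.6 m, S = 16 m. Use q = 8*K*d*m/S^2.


q = 8*K*d*m/S^2
q = 8*0.5*1*0.6/16^2
q = 2.4000 / 256

0.0094 m/d


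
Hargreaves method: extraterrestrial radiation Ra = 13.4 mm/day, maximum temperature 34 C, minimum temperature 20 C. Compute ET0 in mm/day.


Tmean = (Tmax + Tmin)/2 = (34 + 20)/2 = 27.0
ET0 = 0.0023 * 13.4 * (27.0 + 17.8) * sqrt(34 - 20)
ET0 = 0.0023 * 13.4 * 44.8 * 3.741657

5.1662 mm/day


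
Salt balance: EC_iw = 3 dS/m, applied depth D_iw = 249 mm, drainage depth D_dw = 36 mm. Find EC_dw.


EC_dw = EC_iw * D_iw / D_dw
EC_dw = 3 * 249 / 36
EC_dw = 747 / 36

20.7500 dS/m


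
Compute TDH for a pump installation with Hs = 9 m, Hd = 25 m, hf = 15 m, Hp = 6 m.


TDH = Hs + Hd + hf + Hp = 9 + 25 + 15 + 6 = 55

55 m


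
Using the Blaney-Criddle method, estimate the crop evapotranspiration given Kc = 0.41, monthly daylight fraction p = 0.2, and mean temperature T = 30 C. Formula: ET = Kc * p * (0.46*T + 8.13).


ET = Kc * p * (0.46*T + 8.13)
ET = 0.41 * 0.2 * (0.46*30 + 8.13)
ET = 0.41 * 0.2 * 21.9300

1.7983 mm/day


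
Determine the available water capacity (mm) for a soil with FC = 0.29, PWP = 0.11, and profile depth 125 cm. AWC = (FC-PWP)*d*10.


AWC = (FC - PWP) * d * 10
AWC = (0.29 - 0.11) * 125 * 10
AWC = 0.1800 * 125 * 10

225.0000 mm


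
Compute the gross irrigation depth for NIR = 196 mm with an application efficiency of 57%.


Ea = 57% = 0.57
GID = NIR / Ea = 196 / 0.57 = 343.8596 mm

343.8596 mm


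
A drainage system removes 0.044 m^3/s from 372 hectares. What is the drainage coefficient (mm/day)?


DC = Q * 86400 / (A * 10000) * 1000
DC = 0.044 * 86400 / (372 * 10000) * 1000
DC = 3801600.0000 / 3720000

1.0219 mm/day


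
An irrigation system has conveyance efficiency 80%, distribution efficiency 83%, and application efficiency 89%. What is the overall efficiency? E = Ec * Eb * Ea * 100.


Ec = 0.8, Eb = 0.83, Ea = 0.89
E = 0.8 * 0.83 * 0.89 * 100 = 59.0960%

59.0960 %


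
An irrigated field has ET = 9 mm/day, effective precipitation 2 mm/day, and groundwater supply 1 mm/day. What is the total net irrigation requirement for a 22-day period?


Daily deficit = ET - Pe - GW = 9 - 2 - 1 = 6 mm/day
NIR = 6 * 22 = 132 mm

132.0000 mm


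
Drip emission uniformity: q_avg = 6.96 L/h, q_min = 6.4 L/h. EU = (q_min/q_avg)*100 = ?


EU = (q_min/q_avg)*100 = (6.4/6.96)*100 = 91.9540%

91.9540 %


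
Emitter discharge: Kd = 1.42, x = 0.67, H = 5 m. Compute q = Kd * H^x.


q = Kd * H^x = 1.42 * 5^0.67 = 1.42 * 2.939747

4.1744 L/h


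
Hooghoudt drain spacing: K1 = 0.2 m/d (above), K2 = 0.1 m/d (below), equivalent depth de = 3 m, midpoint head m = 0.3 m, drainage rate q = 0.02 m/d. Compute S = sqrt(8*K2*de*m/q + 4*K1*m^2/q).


S^2 = 8*K2*de*m/q + 4*K1*m^2/q
S^2 = 8*0.1*3*0.3/0.02 + 4*0.2*0.3^2/0.02
S = sqrt(39.6000)

6.2929 m


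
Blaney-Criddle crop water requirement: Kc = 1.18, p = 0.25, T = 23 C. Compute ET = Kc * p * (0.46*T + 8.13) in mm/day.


ET = Kc * p * (0.46*T + 8.13)
ET = 1.18 * 0.25 * (0.46*23 + 8.13)
ET = 1.18 * 0.25 * 18.7100

5.5194 mm/day


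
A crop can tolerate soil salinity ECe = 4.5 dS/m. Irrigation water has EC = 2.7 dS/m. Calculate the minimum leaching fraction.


LR = ECiw / (5*ECe - ECiw)
LR = 2.7 / (5*4.5 - 2.7)
LR = 2.7 / 19.8000

0.1364


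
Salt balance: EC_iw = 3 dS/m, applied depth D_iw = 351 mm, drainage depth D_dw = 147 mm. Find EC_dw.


EC_dw = EC_iw * D_iw / D_dw
EC_dw = 3 * 351 / 147
EC_dw = 1053 / 147

7.1633 dS/m


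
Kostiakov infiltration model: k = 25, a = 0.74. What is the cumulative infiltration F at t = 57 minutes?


F = k * t^a = 25 * 57^0.74
F = 25 * 19.922663

498.0666 mm


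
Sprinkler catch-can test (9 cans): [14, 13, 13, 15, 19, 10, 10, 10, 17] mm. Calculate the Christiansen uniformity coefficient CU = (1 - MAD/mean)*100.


mean = 13.444444 mm
MAD = 2.493827 mm
CU = (1 - 2.493827/13.444444)*100

81.4509 %


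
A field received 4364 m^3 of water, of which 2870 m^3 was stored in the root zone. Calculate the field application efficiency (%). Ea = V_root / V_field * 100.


Ea = V_root / V_field * 100 = 2870 / 4364 * 100 = 65.7654%

65.7654 %


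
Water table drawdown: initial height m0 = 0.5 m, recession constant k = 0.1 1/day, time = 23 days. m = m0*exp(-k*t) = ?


m = m0 * exp(-k*t)
m = 0.5 * exp(-0.1 * 23)
m = 0.5 * exp(-2.3000)

0.0501 m


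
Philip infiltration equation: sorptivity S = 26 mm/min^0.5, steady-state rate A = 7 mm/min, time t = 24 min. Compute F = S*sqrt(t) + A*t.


F = S*sqrt(t) + A*t
F = 26*sqrt(24) + 7*24
F = 26*4.898979 + 168

295.3735 mm


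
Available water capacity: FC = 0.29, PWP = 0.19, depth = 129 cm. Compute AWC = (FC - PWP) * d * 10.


AWC = (FC - PWP) * d * 10
AWC = (0.29 - 0.19) * 129 * 10
AWC = 0.1000 * 129 * 10

129.0000 mm


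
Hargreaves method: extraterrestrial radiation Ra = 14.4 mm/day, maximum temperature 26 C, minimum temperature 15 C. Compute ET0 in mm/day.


Tmean = (Tmax + Tmin)/2 = (26 + 15)/2 = 20.5
ET0 = 0.0023 * 14.4 * (20.5 + 17.8) * sqrt(26 - 15)
ET0 = 0.0023 * 14.4 * 38.3 * 3.316625

4.2071 mm/day


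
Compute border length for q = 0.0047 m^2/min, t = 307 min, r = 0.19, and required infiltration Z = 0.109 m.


L = q*t/((1+r)*Z)
L = 0.0047*307/((1+0.19)*0.109)
L = 1.4429/0.12971

11.1240 m


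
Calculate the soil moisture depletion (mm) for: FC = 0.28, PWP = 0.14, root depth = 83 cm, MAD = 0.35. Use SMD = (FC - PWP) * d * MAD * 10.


SMD = (FC - PWP) * d * MAD * 10
SMD = (0.28 - 0.14) * 83 * 0.35 * 10
SMD = 0.1400 * 83 * 0.35 * 10

40.6700 mm


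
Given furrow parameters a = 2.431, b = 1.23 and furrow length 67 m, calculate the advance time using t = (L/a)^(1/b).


t = (L/a)^(1/b)
t = (67/2.431)^(1/1.23)
t = 27.560675^(1/1.23)

14.8241 min


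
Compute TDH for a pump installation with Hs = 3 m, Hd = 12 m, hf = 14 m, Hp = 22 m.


TDH = Hs + Hd + hf + Hp = 3 + 12 + 14 + 22 = 51

51 m


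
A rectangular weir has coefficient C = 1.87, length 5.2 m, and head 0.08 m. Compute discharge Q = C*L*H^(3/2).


Q = C * L * H^(3/2) = 1.87 * 5.2 * 0.08^1.5 = 1.87 * 5.2 * 0.022627

0.2200 m^3/s


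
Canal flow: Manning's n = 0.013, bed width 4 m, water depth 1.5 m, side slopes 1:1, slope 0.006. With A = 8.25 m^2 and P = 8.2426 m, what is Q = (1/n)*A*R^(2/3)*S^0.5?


R = A/P = 8.25/8.2426 = 1.000898
Q = (1/0.013) * 8.25 * 1.000898^(2/3) * 0.006^0.5

49.1865 m^3/s


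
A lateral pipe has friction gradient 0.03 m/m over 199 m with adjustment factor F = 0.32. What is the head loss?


hf = J * L * F = 0.03 * 199 * 0.32 = 1.9104 m

1.9104 m


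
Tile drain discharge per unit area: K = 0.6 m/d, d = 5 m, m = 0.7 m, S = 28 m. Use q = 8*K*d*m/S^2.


q = 8*K*d*m/S^2
q = 8*0.6*5*0.7/28^2
q = 16.8000 / 784

0.0214 m/d


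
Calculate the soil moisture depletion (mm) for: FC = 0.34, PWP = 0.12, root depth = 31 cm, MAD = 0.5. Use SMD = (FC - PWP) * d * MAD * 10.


SMD = (FC - PWP) * d * MAD * 10
SMD = (0.34 - 0.12) * 31 * 0.5 * 10
SMD = 0.2200 * 31 * 0.5 * 10

34.1000 mm


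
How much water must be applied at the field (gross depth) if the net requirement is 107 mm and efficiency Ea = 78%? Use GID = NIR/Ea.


Ea = 78% = 0.78
GID = NIR / Ea = 107 / 0.78 = 137.1795 mm

137.1795 mm


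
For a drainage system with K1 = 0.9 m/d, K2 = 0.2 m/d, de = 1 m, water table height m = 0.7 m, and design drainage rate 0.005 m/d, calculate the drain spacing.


S^2 = 8*K2*de*m/q + 4*K1*m^2/q
S^2 = 8*0.2*1*0.7/0.005 + 4*0.9*0.7^2/0.005
S = sqrt(576.8000)

24.0167 m


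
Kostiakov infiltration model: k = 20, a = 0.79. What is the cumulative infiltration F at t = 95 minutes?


F = k * t^a = 20 * 95^0.79
F = 20 * 36.509144

730.1829 mm


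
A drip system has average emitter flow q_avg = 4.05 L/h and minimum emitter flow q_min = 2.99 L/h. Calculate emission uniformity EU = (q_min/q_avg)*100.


EU = (q_min/q_avg)*100 = (2.99/4.05)*100 = 73.8272%

73.8272 %


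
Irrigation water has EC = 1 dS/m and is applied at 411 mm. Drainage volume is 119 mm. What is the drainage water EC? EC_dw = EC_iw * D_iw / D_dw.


EC_dw = EC_iw * D_iw / D_dw
EC_dw = 1 * 411 / 119
EC_dw = 411 / 119

3.4538 dS/m


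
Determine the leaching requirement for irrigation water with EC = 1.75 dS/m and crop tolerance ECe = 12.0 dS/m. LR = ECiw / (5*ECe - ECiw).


LR = ECiw / (5*ECe - ECiw)
LR = 1.75 / (5*12.0 - 1.75)
LR = 1.75 / 58.2500

0.0300


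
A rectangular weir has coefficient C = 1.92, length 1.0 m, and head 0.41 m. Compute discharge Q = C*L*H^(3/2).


Q = C * L * H^(3/2) = 1.92 * 1.0 * 0.41^1.5 = 1.92 * 1.0 * 0.262528

0.5041 m^3/s


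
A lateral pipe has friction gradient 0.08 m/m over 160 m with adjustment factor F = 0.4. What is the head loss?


hf = J * L * F = 0.08 * 160 * 0.4 = 5.1200 m

5.1200 m


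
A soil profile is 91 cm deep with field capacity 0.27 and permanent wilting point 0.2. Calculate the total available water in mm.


AWC = (FC - PWP) * d * 10
AWC = (0.27 - 0.2) * 91 * 10
AWC = 0.0700 * 91 * 10

63.7000 mm


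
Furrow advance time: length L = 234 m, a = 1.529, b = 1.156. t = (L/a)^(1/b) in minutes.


t = (L/a)^(1/b)
t = (234/1.529)^(1/1.156)
t = 153.041203^(1/1.156)

77.6198 min


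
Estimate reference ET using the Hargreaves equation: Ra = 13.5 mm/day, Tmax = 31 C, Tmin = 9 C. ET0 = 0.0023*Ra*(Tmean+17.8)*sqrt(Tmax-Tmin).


Tmean = (Tmax + Tmin)/2 = (31 + 9)/2 = 20.0
ET0 = 0.0023 * 13.5 * (20.0 + 17.8) * sqrt(31 - 9)
ET0 = 0.0023 * 13.5 * 37.8 * 4.690416

5.5051 mm/day


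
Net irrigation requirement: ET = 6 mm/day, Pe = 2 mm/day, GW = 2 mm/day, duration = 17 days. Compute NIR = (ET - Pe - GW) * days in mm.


Daily deficit = ET - Pe - GW = 6 - 2 - 2 = 2 mm/day
NIR = 2 * 17 = 34 mm

34.0000 mm


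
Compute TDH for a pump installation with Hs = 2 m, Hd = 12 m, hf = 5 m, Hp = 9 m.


TDH = Hs + Hd + hf + Hp = 2 + 12 + 5 + 9 = 28

28 m


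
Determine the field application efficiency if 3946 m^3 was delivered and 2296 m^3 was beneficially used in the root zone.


Ea = V_root / V_field * 100 = 2296 / 3946 * 100 = 58.1855%

58.1855 %


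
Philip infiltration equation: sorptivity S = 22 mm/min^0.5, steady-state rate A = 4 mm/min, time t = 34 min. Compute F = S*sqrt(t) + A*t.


F = S*sqrt(t) + A*t
F = 22*sqrt(34) + 4*34
F = 22*5.830952 + 136

264.2809 mm


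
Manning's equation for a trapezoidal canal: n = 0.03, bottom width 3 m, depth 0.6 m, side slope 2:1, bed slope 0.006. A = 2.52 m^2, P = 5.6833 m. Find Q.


R = A/P = 2.52/5.6833 = 0.443404
Q = (1/0.03) * 2.52 * 0.443404^(2/3) * 0.006^0.5

3.7834 m^3/s


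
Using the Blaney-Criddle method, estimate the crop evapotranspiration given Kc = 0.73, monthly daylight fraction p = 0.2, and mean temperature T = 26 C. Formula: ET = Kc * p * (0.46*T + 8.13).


ET = Kc * p * (0.46*T + 8.13)
ET = 0.73 * 0.2 * (0.46*26 + 8.13)
ET = 0.73 * 0.2 * 20.0900

2.9331 mm/day


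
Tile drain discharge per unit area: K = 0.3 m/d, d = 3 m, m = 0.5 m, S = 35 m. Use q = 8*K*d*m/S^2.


q = 8*K*d*m/S^2
q = 8*0.3*3*0.5/35^2
q = 3.6000 / 1225

0.0029 m/d


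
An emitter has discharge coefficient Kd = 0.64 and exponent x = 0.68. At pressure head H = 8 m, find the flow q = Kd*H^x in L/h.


q = Kd * H^x = 0.64 * 8^0.68 = 0.64 * 4.112455

2.6320 L/h


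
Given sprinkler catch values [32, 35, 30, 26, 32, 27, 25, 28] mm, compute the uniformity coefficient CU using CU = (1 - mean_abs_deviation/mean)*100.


mean = 29.375000 mm
MAD = 2.875000 mm
CU = (1 - 2.875000/29.375000)*100

90.2128 %


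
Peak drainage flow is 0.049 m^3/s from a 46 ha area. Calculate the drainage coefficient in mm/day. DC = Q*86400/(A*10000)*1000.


DC = Q * 86400 / (A * 10000) * 1000
DC = 0.049 * 86400 / (46 * 10000) * 1000
DC = 4233600.0000 / 460000

9.2035 mm/day


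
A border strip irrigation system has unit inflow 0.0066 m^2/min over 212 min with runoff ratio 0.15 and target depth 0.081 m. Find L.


L = q*t/((1+r)*Z)
L = 0.0066*212/((1+0.15)*0.081)
L = 1.3992/0.09315

15.0209 m


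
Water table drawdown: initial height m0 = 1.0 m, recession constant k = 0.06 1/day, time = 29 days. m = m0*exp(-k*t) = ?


m = m0 * exp(-k*t)
m = 1.0 * exp(-0.06 * 29)
m = 1.0 * exp(-1.7400)

0.1755 m


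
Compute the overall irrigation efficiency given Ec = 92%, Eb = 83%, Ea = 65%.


Ec = 0.92, Eb = 0.83, Ea = 0.65
E = 0.92 * 0.83 * 0.65 * 100 = 49.6340%

49.6340 %


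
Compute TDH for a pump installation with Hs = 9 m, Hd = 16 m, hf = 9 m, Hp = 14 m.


TDH = Hs + Hd + hf + Hp = 9 + 16 + 9 + 14 = 48

48 m


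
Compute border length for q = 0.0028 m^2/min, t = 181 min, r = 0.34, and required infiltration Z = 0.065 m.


L = q*t/((1+r)*Z)
L = 0.0028*181/((1+0.34)*0.065)
L = 0.5068/0.0871

5.8186 m


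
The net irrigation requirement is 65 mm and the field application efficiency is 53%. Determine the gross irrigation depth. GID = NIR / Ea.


Ea = 53% = 0.53
GID = NIR / Ea = 65 / 0.53 = 122.6415 mm

122.6415 mm


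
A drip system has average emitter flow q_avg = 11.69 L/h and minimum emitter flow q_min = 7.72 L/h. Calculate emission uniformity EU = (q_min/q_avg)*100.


EU = (q_min/q_avg)*100 = (7.72/11.69)*100 = 66.0393%

66.0393 %


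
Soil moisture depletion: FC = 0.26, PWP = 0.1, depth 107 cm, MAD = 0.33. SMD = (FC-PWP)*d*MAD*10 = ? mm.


SMD = (FC - PWP) * d * MAD * 10
SMD = (0.26 - 0.1) * 107 * 0.33 * 10
SMD = 0.1600 * 107 * 0.33 * 10

56.4960 mm


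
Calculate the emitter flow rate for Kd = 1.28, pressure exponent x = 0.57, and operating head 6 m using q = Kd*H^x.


q = Kd * H^x = 1.28 * 6^0.57 = 1.28 * 2.776810

3.5543 L/h


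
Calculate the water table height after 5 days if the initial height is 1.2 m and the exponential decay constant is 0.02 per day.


m = m0 * exp(-k*t)
m = 1.2 * exp(-0.02 * 5)
m = 1.2 * exp(-0.1000)

1.0858 m


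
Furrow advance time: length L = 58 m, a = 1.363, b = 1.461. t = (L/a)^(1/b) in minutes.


t = (L/a)^(1/b)
t = (58/1.363)^(1/1.461)
t = 42.553191^(1/1.461)

13.0300 min


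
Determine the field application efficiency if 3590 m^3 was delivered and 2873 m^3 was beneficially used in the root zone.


Ea = V_root / V_field * 100 = 2873 / 3590 * 100 = 80.0279%

80.0279 %


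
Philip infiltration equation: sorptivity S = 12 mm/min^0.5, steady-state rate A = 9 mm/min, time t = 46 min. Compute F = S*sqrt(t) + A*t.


F = S*sqrt(t) + A*t
F = 12*sqrt(46) + 9*46
F = 12*6.782330 + 414

495.3880 mm


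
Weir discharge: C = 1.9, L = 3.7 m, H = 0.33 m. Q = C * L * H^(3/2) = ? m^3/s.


Q = C * L * H^(3/2) = 1.9 * 3.7 * 0.33^1.5 = 1.9 * 3.7 * 0.189571

1.3327 m^3/s


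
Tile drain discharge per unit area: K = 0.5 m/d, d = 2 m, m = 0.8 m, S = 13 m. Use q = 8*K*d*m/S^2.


q = 8*K*d*m/S^2
q = 8*0.5*2*0.8/13^2
q = 6.4000 / 169

0.0379 m/d


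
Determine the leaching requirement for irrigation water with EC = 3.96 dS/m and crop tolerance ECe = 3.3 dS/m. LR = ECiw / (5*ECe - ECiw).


LR = ECiw / (5*ECe - ECiw)
LR = 3.96 / (5*3.3 - 3.96)
LR = 3.96 / 12.5400

0.3158


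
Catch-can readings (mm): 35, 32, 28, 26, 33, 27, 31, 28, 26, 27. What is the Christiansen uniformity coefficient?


mean = 29.300000 mm
MAD = 2.760000 mm
CU = (1 - 2.760000/29.300000)*100

90.5802 %


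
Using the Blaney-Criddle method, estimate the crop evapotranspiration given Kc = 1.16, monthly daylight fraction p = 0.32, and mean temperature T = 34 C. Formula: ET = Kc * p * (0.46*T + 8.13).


ET = Kc * p * (0.46*T + 8.13)
ET = 1.16 * 0.32 * (0.46*34 + 8.13)
ET = 1.16 * 0.32 * 23.7700

8.8234 mm/day


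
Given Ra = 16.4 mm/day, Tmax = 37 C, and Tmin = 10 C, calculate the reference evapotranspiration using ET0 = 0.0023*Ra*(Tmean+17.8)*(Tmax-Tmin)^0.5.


Tmean = (Tmax + Tmin)/2 = (37 + 10)/2 = 23.5
ET0 = 0.0023 * 16.4 * (23.5 + 17.8) * sqrt(37 - 10)
ET0 = 0.0023 * 16.4 * 41.3 * 5.196152

8.0948 mm/day


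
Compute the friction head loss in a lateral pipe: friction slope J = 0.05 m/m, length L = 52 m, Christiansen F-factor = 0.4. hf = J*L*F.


hf = J * L * F = 0.05 * 52 * 0.4 = 1.0400 m

1.0400 m


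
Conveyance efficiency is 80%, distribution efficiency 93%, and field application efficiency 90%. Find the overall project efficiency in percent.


Ec = 0.8, Eb = 0.93, Ea = 0.9
E = 0.8 * 0.93 * 0.9 * 100 = 66.9600%

66.9600 %


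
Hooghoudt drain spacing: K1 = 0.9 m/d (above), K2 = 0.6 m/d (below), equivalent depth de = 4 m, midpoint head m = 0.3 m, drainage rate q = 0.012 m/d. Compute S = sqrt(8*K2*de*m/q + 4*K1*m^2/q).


S^2 = 8*K2*de*m/q + 4*K1*m^2/q
S^2 = 8*0.6*4*0.3/0.012 + 4*0.9*0.3^2/0.012
S = sqrt(507.0000)

22.5167 m


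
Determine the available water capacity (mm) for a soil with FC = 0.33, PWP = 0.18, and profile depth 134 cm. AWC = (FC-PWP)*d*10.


AWC = (FC - PWP) * d * 10
AWC = (0.33 - 0.18) * 134 * 10
AWC = 0.1500 * 134 * 10

201.0000 mm


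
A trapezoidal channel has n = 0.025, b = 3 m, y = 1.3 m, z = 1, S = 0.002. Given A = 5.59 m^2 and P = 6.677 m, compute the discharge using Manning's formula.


R = A/P = 5.59/6.677 = 0.837202
Q = (1/0.025) * 5.59 * 0.837202^(2/3) * 0.002^0.5

8.8826 m^3/s


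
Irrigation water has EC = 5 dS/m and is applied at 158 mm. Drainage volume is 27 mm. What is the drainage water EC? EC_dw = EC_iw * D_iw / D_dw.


EC_dw = EC_iw * D_iw / D_dw
EC_dw = 5 * 158 / 27
EC_dw = 790 / 27

29.2593 dS/m


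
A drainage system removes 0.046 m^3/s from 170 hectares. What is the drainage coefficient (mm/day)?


DC = Q * 86400 / (A * 10000) * 1000
DC = 0.046 * 86400 / (170 * 10000) * 1000
DC = 3974400.0000 / 1700000

2.3379 mm/day


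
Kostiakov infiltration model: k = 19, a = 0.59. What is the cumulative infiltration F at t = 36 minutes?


F = k * t^a = 19 * 36^0.59
F = 19 * 8.283588

157.3882 mm


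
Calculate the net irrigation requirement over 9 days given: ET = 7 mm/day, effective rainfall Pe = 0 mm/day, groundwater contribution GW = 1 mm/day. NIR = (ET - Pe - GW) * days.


Daily deficit = ET - Pe - GW = 7 - 0 - 1 = 6 mm/day
NIR = 6 * 9 = 54 mm

54.0000 mm


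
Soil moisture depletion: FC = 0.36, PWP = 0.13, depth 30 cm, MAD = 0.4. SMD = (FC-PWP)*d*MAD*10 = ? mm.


SMD = (FC - PWP) * d * MAD * 10
SMD = (0.36 - 0.13) * 30 * 0.4 * 10
SMD = 0.2300 * 30 * 0.4 * 10

27.6000 mm


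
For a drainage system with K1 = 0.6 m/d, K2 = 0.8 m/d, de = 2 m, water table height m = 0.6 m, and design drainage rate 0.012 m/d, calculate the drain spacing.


S^2 = 8*K2*de*m/q + 4*K1*m^2/q
S^2 = 8*0.8*2*0.6/0.012 + 4*0.6*0.6^2/0.012
S = sqrt(712.0000)

26.6833 m


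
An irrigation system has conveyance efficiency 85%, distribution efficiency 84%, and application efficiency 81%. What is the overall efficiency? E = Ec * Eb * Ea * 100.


Ec = 0.85, Eb = 0.84, Ea = 0.81
E = 0.85 * 0.84 * 0.81 * 100 = 57.8340%

57.8340 %


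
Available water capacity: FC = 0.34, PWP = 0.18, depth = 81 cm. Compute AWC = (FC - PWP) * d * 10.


AWC = (FC - PWP) * d * 10
AWC = (0.34 - 0.18) * 81 * 10
AWC = 0.1600 * 81 * 10

129.6000 mm


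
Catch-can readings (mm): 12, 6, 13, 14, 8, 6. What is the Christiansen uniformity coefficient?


mean = 9.833333 mm
MAD = 3.166667 mm
CU = (1 - 3.166667/9.833333)*100

67.7966 %


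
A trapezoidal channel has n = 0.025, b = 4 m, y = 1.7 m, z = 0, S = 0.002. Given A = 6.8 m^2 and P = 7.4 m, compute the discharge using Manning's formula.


R = A/P = 6.8/7.4 = 0.918919
Q = (1/0.025) * 6.8 * 0.918919^(2/3) * 0.002^0.5

11.4975 m^3/s


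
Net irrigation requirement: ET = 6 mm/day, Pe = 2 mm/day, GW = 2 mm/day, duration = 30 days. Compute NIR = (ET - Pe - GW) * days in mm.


Daily deficit = ET - Pe - GW = 6 - 2 - 2 = 2 mm/day
NIR = 2 * 30 = 60 mm

60.0000 mm


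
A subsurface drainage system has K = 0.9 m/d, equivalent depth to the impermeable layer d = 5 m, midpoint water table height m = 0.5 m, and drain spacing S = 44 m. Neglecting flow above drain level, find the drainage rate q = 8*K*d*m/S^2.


q = 8*K*d*m/S^2
q = 8*0.9*5*0.5/44^2
q = 18.0000 / 1936

0.0093 m/d


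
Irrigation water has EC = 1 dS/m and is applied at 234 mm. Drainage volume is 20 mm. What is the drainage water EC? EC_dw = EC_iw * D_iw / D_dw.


EC_dw = EC_iw * D_iw / D_dw
EC_dw = 1 * 234 / 20
EC_dw = 234 / 20

11.7000 dS/m


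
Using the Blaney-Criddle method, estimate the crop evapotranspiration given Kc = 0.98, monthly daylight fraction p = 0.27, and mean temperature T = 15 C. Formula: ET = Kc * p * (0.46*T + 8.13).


ET = Kc * p * (0.46*T + 8.13)
ET = 0.98 * 0.27 * (0.46*15 + 8.13)
ET = 0.98 * 0.27 * 15.0300

3.9769 mm/day


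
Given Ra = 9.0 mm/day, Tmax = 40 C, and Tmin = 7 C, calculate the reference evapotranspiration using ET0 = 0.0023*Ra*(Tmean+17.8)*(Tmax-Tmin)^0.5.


Tmean = (Tmax + Tmin)/2 = (40 + 7)/2 = 23.5
ET0 = 0.0023 * 9.0 * (23.5 + 17.8) * sqrt(40 - 7)
ET0 = 0.0023 * 9.0 * 41.3 * 5.744563

4.9111 mm/day


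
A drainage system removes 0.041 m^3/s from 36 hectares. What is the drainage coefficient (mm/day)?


DC = Q * 86400 / (A * 10000) * 1000
DC = 0.041 * 86400 / (36 * 10000) * 1000
DC = 3542400.0000 / 360000

9.8400 mm/day


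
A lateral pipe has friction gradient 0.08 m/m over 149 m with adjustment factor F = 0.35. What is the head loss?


hf = J * L * F = 0.08 * 149 * 0.35 = 4.1720 m

4.1720 m


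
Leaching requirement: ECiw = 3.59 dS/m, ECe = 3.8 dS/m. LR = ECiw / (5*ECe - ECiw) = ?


LR = ECiw / (5*ECe - ECiw)
LR = 3.59 / (5*3.8 - 3.59)
LR = 3.59 / 15.4100

0.2330


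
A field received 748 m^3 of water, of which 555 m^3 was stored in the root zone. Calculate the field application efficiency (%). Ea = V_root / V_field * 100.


Ea = V_root / V_field * 100 = 555 / 748 * 100 = 74.1979%

74.1979 %


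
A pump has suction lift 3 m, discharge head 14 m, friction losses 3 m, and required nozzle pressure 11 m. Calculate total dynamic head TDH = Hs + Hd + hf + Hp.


TDH = Hs + Hd + hf + Hp = 3 + 14 + 3 + 11 = 31

31 m


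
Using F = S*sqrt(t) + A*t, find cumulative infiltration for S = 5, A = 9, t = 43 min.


F = S*sqrt(t) + A*t
F = 5*sqrt(43) + 9*43
F = 5*6.557439 + 387

419.7872 mm


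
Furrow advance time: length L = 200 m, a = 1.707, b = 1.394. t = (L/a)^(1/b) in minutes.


t = (L/a)^(1/b)
t = (200/1.707)^(1/1.394)
t = 117.164616^(1/1.394)

30.4840 min


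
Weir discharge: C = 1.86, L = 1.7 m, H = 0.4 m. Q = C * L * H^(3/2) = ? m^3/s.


Q = C * L * H^(3/2) = 1.86 * 1.7 * 0.4^1.5 = 1.86 * 1.7 * 0.252982

0.7999 m^3/s


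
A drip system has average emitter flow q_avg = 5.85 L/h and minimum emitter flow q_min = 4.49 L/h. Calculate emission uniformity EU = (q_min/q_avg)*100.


EU = (q_min/q_avg)*100 = (4.49/5.85)*100 = 76.7521%

76.7521 %


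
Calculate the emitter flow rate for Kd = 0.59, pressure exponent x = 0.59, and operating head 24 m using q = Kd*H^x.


q = Kd * H^x = 0.59 * 24^0.59 = 0.59 * 6.521157

3.8475 L/h


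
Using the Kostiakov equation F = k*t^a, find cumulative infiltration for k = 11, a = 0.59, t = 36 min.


F = k * t^a = 11 * 36^0.59
F = 11 * 8.283588

91.1195 mm


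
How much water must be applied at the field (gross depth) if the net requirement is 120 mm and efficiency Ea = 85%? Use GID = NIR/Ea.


Ea = 85% = 0.85
GID = NIR / Ea = 120 / 0.85 = 141.1765 mm

141.1765 mm


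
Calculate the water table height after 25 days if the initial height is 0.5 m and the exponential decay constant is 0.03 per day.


m = m0 * exp(-k*t)
m = 0.5 * exp(-0.03 * 25)
m = 0.5 * exp(-0.7500)

0.2362 m


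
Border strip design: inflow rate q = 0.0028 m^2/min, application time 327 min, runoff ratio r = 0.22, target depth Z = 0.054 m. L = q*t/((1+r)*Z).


L = q*t/((1+r)*Z)
L = 0.0028*327/((1+0.22)*0.054)
L = 0.9156/0.06588

13.8980 m


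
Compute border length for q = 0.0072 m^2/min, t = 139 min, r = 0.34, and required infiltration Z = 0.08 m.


L = q*t/((1+r)*Z)
L = 0.0072*139/((1+0.34)*0.08)
L = 1.0008/0.1072

9.3358 m


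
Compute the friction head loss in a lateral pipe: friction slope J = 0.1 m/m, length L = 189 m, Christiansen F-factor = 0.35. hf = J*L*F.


hf = J * L * F = 0.1 * 189 * 0.35 = 6.6150 m

6.6150 m


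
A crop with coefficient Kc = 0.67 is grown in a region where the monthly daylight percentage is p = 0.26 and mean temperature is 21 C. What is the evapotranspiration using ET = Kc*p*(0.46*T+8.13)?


ET = Kc * p * (0.46*T + 8.13)
ET = 0.67 * 0.26 * (0.46*21 + 8.13)
ET = 0.67 * 0.26 * 17.7900

3.0990 mm/day


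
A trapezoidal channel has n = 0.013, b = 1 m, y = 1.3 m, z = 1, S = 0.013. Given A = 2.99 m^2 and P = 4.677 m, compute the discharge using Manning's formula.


R = A/P = 2.99/4.677 = 0.639299
Q = (1/0.013) * 2.99 * 0.639299^(2/3) * 0.013^0.5

19.4612 m^3/s


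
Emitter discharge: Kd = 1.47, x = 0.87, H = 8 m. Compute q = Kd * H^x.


q = Kd * H^x = 1.47 * 8^0.87 = 1.47 * 6.105037

8.9744 L/h


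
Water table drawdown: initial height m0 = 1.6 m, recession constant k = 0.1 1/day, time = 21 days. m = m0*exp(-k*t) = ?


m = m0 * exp(-k*t)
m = 1.6 * exp(-0.1 * 21)
m = 1.6 * exp(-2.1000)

0.1959 m


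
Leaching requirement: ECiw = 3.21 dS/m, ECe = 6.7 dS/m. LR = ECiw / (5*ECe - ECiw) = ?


LR = ECiw / (5*ECe - ECiw)
LR = 3.21 / (5*6.7 - 3.21)
LR = 3.21 / 30.2900

0.1060


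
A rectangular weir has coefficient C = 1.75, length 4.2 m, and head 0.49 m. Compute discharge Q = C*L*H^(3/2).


Q = C * L * H^(3/2) = 1.75 * 4.2 * 0.49^1.5 = 1.75 * 4.2 * 0.343000

2.5211 m^3/s


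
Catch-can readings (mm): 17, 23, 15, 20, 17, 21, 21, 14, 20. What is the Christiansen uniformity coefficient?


mean = 18.666667 mm
MAD = 2.592593 mm
CU = (1 - 2.592593/18.666667)*100

86.1111 %


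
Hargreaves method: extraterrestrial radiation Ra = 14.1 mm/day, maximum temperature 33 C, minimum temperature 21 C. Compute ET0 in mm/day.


Tmean = (Tmax + Tmin)/2 = (33 + 21)/2 = 27.0
ET0 = 0.0023 * 14.1 * (27.0 + 17.8) * sqrt(33 - 21)
ET0 = 0.0023 * 14.1 * 44.8 * 3.464102

5.0329 mm/day


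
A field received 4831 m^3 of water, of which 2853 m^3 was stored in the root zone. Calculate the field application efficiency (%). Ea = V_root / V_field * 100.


Ea = V_root / V_field * 100 = 2853 / 4831 * 100 = 59.0561%

59.0561 %


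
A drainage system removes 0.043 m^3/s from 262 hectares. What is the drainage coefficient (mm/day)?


DC = Q * 86400 / (A * 10000) * 1000
DC = 0.043 * 86400 / (262 * 10000) * 1000
DC = 3715200.0000 / 2620000

1.4180 mm/day


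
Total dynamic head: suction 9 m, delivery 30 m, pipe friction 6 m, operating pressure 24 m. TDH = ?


TDH = Hs + Hd + hf + Hp = 9 + 30 + 6 + 24 = 69

69 m


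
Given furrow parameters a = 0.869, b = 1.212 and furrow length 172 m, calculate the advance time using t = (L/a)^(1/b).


t = (L/a)^(1/b)
t = (172/0.869)^(1/1.212)
t = 197.928654^(1/1.212)

78.4891 min


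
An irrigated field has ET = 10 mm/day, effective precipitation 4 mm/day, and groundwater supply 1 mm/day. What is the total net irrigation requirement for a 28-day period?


Daily deficit = ET - Pe - GW = 10 - 4 - 1 = 5 mm/day
NIR = 5 * 28 = 140 mm

140.0000 mm


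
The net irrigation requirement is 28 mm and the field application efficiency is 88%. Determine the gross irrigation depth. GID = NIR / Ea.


Ea = 88% = 0.88
GID = NIR / Ea = 28 / 0.88 = 31.8182 mm

31.8182 mm


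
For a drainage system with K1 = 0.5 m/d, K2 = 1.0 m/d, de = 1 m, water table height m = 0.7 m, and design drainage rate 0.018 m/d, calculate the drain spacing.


S^2 = 8*K2*de*m/q + 4*K1*m^2/q
S^2 = 8*1.0*1*0.7/0.018 + 4*0.5*0.7^2/0.018
S = sqrt(365.5556)

19.1195 m


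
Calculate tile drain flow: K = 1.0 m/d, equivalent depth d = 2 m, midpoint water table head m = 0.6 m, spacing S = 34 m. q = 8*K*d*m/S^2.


q = 8*K*d*m/S^2
q = 8*1.0*2*0.6/34^2
q = 9.6000 / 1156

0.0083 m/d


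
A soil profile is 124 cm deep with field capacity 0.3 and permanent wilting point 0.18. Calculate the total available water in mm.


AWC = (FC - PWP) * d * 10
AWC = (0.3 - 0.18) * 124 * 10
AWC = 0.1200 * 124 * 10

148.8000 mm


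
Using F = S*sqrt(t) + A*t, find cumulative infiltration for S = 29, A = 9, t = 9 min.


F = S*sqrt(t) + A*t
F = 29*sqrt(9) + 9*9
F = 29*3.000000 + 81

168.0000 mm


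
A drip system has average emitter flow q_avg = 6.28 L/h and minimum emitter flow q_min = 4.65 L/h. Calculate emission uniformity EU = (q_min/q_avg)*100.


EU = (q_min/q_avg)*100 = (4.65/6.28)*100 = 74.0446%

74.0446 %


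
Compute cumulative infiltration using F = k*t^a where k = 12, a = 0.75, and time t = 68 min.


F = k * t^a = 12 * 68^0.75
F = 12 * 23.679999

284.1600 mm


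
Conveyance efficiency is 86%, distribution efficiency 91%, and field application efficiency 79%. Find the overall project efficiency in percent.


Ec = 0.86, Eb = 0.91, Ea = 0.79
E = 0.86 * 0.91 * 0.79 * 100 = 61.8254%

61.8254 %


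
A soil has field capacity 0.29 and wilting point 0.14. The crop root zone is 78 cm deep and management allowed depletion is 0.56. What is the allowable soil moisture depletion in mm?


SMD = (FC - PWP) * d * MAD * 10
SMD = (0.29 - 0.14) * 78 * 0.56 * 10
SMD = 0.1500 * 78 * 0.56 * 10

65.5200 mm


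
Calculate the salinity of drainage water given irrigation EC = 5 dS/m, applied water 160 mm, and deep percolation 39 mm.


EC_dw = EC_iw * D_iw / D_dw
EC_dw = 5 * 160 / 39
EC_dw = 800 / 39

20.5128 dS/m


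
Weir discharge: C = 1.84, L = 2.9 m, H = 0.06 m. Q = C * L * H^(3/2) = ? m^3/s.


Q = C * L * H^(3/2) = 1.84 * 2.9 * 0.06^1.5 = 1.84 * 2.9 * 0.014697

0.0784 m^3/s


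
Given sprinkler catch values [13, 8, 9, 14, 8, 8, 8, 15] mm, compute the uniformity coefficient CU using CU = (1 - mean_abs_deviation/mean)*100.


mean = 10.375000 mm
MAD = 2.718750 mm
CU = (1 - 2.718750/10.375000)*100

73.7952 %


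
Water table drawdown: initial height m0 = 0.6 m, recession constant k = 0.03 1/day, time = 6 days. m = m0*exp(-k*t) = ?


m = m0 * exp(-k*t)
m = 0.6 * exp(-0.03 * 6)
m = 0.6 * exp(-0.1800)

0.5012 m


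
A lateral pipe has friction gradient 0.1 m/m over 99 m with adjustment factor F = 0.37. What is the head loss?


hf = J * L * F = 0.1 * 99 * 0.37 = 3.6630 m

3.6630 m


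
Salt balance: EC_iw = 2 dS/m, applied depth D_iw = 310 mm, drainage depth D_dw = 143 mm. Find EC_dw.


EC_dw = EC_iw * D_iw / D_dw
EC_dw = 2 * 310 / 143
EC_dw = 620 / 143

4.3357 dS/m


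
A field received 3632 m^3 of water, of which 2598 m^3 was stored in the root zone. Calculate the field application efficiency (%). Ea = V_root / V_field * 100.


Ea = V_root / V_field * 100 = 2598 / 3632 * 100 = 71.5308%

71.5308 %


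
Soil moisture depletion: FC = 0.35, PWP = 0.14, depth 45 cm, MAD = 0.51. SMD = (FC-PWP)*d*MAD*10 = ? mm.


SMD = (FC - PWP) * d * MAD * 10
SMD = (0.35 - 0.14) * 45 * 0.51 * 10
SMD = 0.2100 * 45 * 0.51 * 10

48.1950 mm


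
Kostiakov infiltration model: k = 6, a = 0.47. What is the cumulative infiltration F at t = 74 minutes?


F = k * t^a = 6 * 74^0.47
F = 6 * 7.560298

45.3618 mm


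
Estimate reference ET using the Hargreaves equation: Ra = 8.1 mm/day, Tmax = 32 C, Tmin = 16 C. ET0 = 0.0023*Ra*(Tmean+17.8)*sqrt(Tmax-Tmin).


Tmean = (Tmax + Tmin)/2 = (32 + 16)/2 = 24.0
ET0 = 0.0023 * 8.1 * (24.0 + 17.8) * sqrt(32 - 16)
ET0 = 0.0023 * 8.1 * 41.8 * 4.000000

3.1149 mm/day


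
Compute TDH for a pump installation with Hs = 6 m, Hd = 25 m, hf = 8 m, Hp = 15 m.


TDH = Hs + Hd + hf + Hp = 6 + 25 + 8 + 15 = 54

54 m


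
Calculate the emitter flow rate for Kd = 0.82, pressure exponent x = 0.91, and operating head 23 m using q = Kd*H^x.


q = Kd * H^x = 0.82 * 23^0.91 = 0.82 * 17.344921

14.2228 L/h


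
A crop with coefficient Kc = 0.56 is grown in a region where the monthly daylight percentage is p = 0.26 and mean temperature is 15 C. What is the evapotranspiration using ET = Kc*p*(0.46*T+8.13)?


ET = Kc * p * (0.46*T + 8.13)
ET = 0.56 * 0.26 * (0.46*15 + 8.13)
ET = 0.56 * 0.26 * 15.0300

2.1884 mm/day


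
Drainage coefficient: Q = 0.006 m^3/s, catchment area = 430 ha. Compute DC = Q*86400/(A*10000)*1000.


DC = Q * 86400 / (A * 10000) * 1000
DC = 0.006 * 86400 / (430 * 10000) * 1000
DC = 518400.0000 / 4300000

0.1206 mm/day


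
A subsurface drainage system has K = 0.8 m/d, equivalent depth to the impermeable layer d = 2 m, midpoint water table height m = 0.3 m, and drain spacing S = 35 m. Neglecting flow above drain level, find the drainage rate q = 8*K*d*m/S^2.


q = 8*K*d*m/S^2
q = 8*0.8*2*0.3/35^2
q = 3.8400 / 1225

0.0031 m/d


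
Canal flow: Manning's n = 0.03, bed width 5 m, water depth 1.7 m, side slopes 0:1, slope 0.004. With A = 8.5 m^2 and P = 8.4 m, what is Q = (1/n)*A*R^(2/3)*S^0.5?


R = A/P = 8.5/8.4 = 1.011905
Q = (1/0.03) * 8.5 * 1.011905^(2/3) * 0.004^0.5

18.0615 m^3/s


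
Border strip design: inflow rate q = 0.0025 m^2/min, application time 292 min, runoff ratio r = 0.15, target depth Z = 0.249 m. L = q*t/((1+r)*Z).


L = q*t/((1+r)*Z)
L = 0.0025*292/((1+0.15)*0.249)
L = 0.73/0.28635

2.5493 m


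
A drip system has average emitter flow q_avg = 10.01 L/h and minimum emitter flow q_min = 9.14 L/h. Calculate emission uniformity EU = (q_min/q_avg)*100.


EU = (q_min/q_avg)*100 = (9.14/10.01)*100 = 91.3087%

91.3087 %


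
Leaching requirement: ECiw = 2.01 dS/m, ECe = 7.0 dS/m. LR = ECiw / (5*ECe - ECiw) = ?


LR = ECiw / (5*ECe - ECiw)
LR = 2.01 / (5*7.0 - 2.01)
LR = 2.01 / 32.9900

0.0609


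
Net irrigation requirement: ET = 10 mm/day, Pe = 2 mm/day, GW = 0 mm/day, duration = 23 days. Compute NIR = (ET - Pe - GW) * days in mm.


Daily deficit = ET - Pe - GW = 10 - 2 - 0 = 8 mm/day
NIR = 8 * 23 = 184 mm

184.0000 mm


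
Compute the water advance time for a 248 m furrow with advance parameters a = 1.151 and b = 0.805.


t = (L/a)^(1/b)
t = (248/1.151)^(1/0.805)
t = 215.464813^(1/0.805)

791.7793 min


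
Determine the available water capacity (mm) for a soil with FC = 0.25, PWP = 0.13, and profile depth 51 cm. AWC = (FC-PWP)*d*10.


AWC = (FC - PWP) * d * 10
AWC = (0.25 - 0.13) * 51 * 10
AWC = 0.1200 * 51 * 10

61.2000 mm


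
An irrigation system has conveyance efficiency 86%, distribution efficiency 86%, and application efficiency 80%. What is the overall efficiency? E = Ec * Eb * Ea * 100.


Ec = 0.86, Eb = 0.86, Ea = 0.8
E = 0.86 * 0.86 * 0.8 * 100 = 59.1680%

59.1680 %


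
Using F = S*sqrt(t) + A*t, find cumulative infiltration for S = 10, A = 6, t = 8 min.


F = S*sqrt(t) + A*t
F = 10*sqrt(8) + 6*8
F = 10*2.828427 + 48

76.2843 mm


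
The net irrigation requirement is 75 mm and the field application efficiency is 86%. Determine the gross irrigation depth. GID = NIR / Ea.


Ea = 86% = 0.86
GID = NIR / Ea = 75 / 0.86 = 87.2093 mm

87.2093 mm


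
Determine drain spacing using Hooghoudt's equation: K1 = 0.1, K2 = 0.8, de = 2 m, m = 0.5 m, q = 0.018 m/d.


S^2 = 8*K2*de*m/q + 4*K1*m^2/q
S^2 = 8*0.8*2*0.5/0.018 + 4*0.1*0.5^2/0.018
S = sqrt(361.1111)

19.0029 m


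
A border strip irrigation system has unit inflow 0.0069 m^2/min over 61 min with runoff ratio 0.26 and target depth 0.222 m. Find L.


L = q*t/((1+r)*Z)
L = 0.0069*61/((1+0.26)*0.222)
L = 0.4209/0.27972

1.5047 m


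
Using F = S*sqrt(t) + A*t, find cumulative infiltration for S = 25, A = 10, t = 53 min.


F = S*sqrt(t) + A*t
F = 25*sqrt(53) + 10*53
F = 25*7.280110 + 530

712.0027 mm


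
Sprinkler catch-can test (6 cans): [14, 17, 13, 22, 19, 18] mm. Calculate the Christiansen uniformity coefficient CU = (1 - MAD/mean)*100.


mean = 17.166667 mm
MAD = 2.500000 mm
CU = (1 - 2.500000/17.166667)*100

85.4369 %


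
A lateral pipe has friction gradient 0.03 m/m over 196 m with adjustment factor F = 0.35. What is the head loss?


hf = J * L * F = 0.03 * 196 * 0.35 = 2.0580 m

2.0580 m


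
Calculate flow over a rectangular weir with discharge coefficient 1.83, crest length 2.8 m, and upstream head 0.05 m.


Q = C * L * H^(3/2) = 1.83 * 2.8 * 0.05^1.5 = 1.83 * 2.8 * 0.011180

0.0573 m^3/s


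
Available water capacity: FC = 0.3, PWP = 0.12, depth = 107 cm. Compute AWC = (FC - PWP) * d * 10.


AWC = (FC - PWP) * d * 10
AWC = (0.3 - 0.12) * 107 * 10
AWC = 0.1800 * 107 * 10

192.6000 mm


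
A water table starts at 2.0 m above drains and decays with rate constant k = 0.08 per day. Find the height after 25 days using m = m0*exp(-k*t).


m = m0 * exp(-k*t)
m = 2.0 * exp(-0.08 * 25)
m = 2.0 * exp(-2.0000)

0.2707 m


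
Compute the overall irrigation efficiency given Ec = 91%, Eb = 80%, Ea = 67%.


Ec = 0.91, Eb = 0.8, Ea = 0.67
E = 0.91 * 0.8 * 0.67 * 100 = 48.7760%

48.7760 %


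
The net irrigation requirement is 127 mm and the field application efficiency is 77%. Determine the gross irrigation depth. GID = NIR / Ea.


Ea = 77% = 0.77
GID = NIR / Ea = 127 / 0.77 = 164.9351 mm

164.9351 mm


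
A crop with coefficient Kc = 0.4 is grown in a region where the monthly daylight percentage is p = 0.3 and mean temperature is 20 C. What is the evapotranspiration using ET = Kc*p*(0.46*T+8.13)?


ET = Kc * p * (0.46*T + 8.13)
ET = 0.4 * 0.3 * (0.46*20 + 8.13)
ET = 0.4 * 0.3 * 17.3300

2.0796 mm/day


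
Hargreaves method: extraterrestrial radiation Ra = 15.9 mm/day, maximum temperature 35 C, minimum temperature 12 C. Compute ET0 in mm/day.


Tmean = (Tmax + Tmin)/2 = (35 + 12)/2 = 23.5
ET0 = 0.0023 * 15.9 * (23.5 + 17.8) * sqrt(35 - 12)
ET0 = 0.0023 * 15.9 * 41.3 * 4.795832

7.2433 mm/day


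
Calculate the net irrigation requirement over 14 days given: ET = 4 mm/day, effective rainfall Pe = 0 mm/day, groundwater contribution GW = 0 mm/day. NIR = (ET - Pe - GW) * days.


Daily deficit = ET - Pe - GW = 4 - 0 - 0 = 4 mm/day
NIR = 4 * 14 = 56 mm

56.0000 mm


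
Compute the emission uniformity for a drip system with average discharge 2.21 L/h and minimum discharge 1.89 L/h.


EU = (q_min/q_avg)*100 = (1.89/2.21)*100 = 85.5204%

85.5204 %


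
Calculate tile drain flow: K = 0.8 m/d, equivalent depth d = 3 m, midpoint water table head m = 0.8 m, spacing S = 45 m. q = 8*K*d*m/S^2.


q = 8*K*d*m/S^2
q = 8*0.8*3*0.8/45^2
q = 15.3600 / 2025

0.0076 m/d


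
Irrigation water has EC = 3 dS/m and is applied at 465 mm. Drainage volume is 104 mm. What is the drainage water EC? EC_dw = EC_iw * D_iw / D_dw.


EC_dw = EC_iw * D_iw / D_dw
EC_dw = 3 * 465 / 104
EC_dw = 1395 / 104

13.4135 dS/m


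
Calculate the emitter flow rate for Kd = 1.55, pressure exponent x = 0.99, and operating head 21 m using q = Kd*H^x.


q = Kd * H^x = 1.55 * 21^0.99 = 1.55 * 20.370285

31.5739 L/h


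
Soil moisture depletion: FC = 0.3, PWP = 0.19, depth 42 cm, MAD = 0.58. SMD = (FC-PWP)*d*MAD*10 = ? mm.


SMD = (FC - PWP) * d * MAD * 10
SMD = (0.3 - 0.19) * 42 * 0.58 * 10
SMD = 0.1100 * 42 * 0.58 * 10

26.7960 mm


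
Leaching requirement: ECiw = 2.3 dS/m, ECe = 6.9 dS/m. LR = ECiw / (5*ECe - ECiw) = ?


LR = ECiw / (5*ECe - ECiw)
LR = 2.3 / (5*6.9 - 2.3)
LR = 2.3 / 32.2000

0.0714


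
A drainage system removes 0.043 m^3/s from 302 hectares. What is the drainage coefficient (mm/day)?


DC = Q * 86400 / (A * 10000) * 1000
DC = 0.043 * 86400 / (302 * 10000) * 1000
DC = 3715200.0000 / 3020000

1.2302 mm/day


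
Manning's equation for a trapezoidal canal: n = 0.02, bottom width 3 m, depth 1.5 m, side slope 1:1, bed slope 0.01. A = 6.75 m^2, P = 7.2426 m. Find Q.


R = A/P = 6.75/7.2426 = 0.931986
Q = (1/0.02) * 6.75 * 0.931986^(2/3) * 0.01^0.5

32.2018 m^3/s
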